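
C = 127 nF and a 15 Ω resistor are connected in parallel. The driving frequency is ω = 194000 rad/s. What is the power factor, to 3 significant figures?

0.938

X_C = 1/(ωC) = 40.6 Ω
Parallel: admittances add. Y = 1/R + jωC
Y = (0.0667 + j0.0246) S
|Y| = 0.0711 S → |Z| = 1/|Y| = 14.1 Ω, ∠Z = −∠Y = -20.3°
cos φ = cos(-20.3°) = 0.938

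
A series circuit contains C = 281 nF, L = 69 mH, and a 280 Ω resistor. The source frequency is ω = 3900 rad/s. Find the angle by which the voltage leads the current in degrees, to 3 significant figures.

-66.5°

X_L = ωL = 269 Ω
X_C = 1/(ωC) = 912 Ω
Net reactance X = X_L − X_C = -643 Ω
Z = 280 − j643 Ω
|Z| = √(280² + 643²) = 702 Ω
∠Z = arctan(-643/280) = -66.5°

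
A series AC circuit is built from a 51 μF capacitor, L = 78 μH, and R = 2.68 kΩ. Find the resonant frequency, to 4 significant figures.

ω₀ = 1/√(LC) = 1/√(7.8e-05 × 5.1e-05) = 15860 rad/s
f₀ = ω₀/(2π) = 2.523 kHz

2.523 kHz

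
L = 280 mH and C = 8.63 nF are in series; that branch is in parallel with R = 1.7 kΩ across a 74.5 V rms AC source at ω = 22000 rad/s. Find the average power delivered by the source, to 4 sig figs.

X_L = ωL = 6160 Ω
X_C = 1/(ωC) = 5267 Ω
Branch 1: Z₁ = R = 1700 Ω
Branch 2 (series LC): Z₂ = j(X_L − X_C) = j893.0 Ω
Parallel: Z = Z₁Z₂/(Z₁+Z₂), |Z| = 790.5 Ω, ∠Z = 62.29°
I = V/|Z| = 94.24 mA
P = VI cos φ = 74.5 × 0.09424 × cos(62.29°) = 3.265 W

3.265 W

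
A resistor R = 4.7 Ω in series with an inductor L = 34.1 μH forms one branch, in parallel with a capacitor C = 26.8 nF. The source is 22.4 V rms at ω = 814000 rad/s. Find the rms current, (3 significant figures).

X_L = ωL = 27.8 Ω
X_C = 1/(ωC) = 45.8 Ω
Branch 1 (R+jX_L): Z₁ = 4.70 + j27.8 Ω, |Z₁| = 28.2 Ω
Branch 2 (−jX_C): Z₂ = −j45.8 Ω
Parallel: Z = Z₁Z₂/(Z₁+Z₂), |Z| = 69.1 Ω, ∠Z = 65.8°
I = V/|Z| = 22.4/69.1 = 324 mA

324 mA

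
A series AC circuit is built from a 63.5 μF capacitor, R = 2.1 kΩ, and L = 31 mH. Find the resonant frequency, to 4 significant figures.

113.4 Hz

ω₀ = 1/√(LC) = 1/√(0.031 × 6.35e-05) = 712.7 rad/s
f₀ = ω₀/(2π) = 113.4 Hz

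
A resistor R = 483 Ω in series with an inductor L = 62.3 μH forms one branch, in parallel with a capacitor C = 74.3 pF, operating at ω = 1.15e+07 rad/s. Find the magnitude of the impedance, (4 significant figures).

1526 Ω

X_L = ωL = 716.4 Ω
X_C = 1/(ωC) = 1170 Ω
Branch 1 (R+jX_L): Z₁ = 483.0 + j716.4 Ω, |Z₁| = 864.1 Ω
Branch 2 (−jX_C): Z₂ = −j1170 Ω
Parallel: Z = Z₁Z₂/(Z₁+Z₂), |Z| = 1526 Ω, ∠Z = 9.234°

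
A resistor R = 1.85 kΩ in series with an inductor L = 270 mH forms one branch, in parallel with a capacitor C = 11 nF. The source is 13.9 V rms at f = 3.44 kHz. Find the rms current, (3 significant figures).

ω = 2πf = 21610 rad/s
X_L = ωL = 5840 Ω
X_C = 1/(ωC) = 4210 Ω
Branch 1 (R+jX_L): Z₁ = 1850 + j5840 Ω, |Z₁| = 6120 Ω
Branch 2 (−jX_C): Z₂ = −j4210 Ω
Parallel: Z = Z₁Z₂/(Z₁+Z₂), |Z| = 10400 Ω, ∠Z = -59.0°
I = V/|Z| = 13.9/10400 = 1.33 mA

1.33 mA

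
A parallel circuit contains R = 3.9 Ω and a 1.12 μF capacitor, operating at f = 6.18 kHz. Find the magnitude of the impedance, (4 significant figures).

3.845 Ω

ω = 2πf = 38830 rad/s
X_C = 1/(ωC) = 22.99 Ω
Parallel: admittances add. Y = 1/R + jωC
Y = (0.2564 + j0.04349) S
|Y| = 0.2601 S → |Z| = 1/|Y| = 3.845 Ω, ∠Z = −∠Y = -9.626°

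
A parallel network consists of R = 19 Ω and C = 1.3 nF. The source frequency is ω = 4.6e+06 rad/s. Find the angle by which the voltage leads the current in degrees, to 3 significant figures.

-6.48°

X_C = 1/(ωC) = 167 Ω
Parallel: admittances add. Y = 1/R + jωC
Y = (0.0526 + j0.00598) S
|Y| = 0.0530 S → |Z| = 1/|Y| = 18.9 Ω, ∠Z = −∠Y = -6.48°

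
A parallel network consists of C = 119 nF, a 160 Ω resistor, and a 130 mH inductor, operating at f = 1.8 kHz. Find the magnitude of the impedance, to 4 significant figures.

159.1 Ω

ω = 2πf = 11310 rad/s
X_L = ωL = 1470 Ω
X_C = 1/(ωC) = 743.0 Ω
Parallel: admittances add. Y = 1/R + 1/(jωL) + jωC
Y = (0.006250 + j0.0006657) S
|Y| = 0.006285 S → |Z| = 1/|Y| = 159.1 Ω, ∠Z = −∠Y = -6.080°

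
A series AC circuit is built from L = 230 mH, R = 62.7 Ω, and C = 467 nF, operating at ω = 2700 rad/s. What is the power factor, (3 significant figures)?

X_L = ωL = 621 Ω
X_C = 1/(ωC) = 793 Ω
Net reactance X = X_L − X_C = -172 Ω
Z = 62.7 − j172 Ω
|Z| = √(62.7² + 172²) = 183 Ω
∠Z = arctan(-172/62.7) = -70.0°
cos φ = cos(-70.0°) = 0.342

0.342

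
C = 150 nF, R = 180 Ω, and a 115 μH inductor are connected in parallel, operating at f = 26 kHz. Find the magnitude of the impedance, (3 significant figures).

34.2 Ω

ω = 2πf = 163400 rad/s
X_L = ωL = 18.8 Ω
X_C = 1/(ωC) = 40.8 Ω
Parallel: admittances add. Y = 1/R + 1/(jωL) + jωC
Y = (0.00556 − j0.0287) S
|Y| = 0.0293 S → |Z| = 1/|Y| = 34.2 Ω, ∠Z = −∠Y = 79.1°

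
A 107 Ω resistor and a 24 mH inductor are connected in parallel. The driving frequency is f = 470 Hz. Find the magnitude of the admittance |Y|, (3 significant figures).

ω = 2πf = 2953 rad/s
X_L = ωL = 70.9 Ω
Parallel: admittances add. Y = 1/R + 1/(jωL)
Y = (0.00935 − j0.0141) S
|Y| = 0.0169 S → |Z| = 1/|Y| = 59.1 Ω, ∠Z = −∠Y = 56.5°

16.9 mS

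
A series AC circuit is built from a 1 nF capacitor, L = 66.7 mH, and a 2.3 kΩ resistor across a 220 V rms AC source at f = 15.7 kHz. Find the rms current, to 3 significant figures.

51.9 mA

ω = 2πf = 98650 rad/s
X_L = ωL = 6580 Ω
X_C = 1/(ωC) = 10100 Ω
Net reactance X = X_L − X_C = -3560 Ω
Z = 2300 − j3560 Ω
|Z| = √(2300² + 3560²) = 4240 Ω
I = V/|Z| = 220/4240 = 51.9 mA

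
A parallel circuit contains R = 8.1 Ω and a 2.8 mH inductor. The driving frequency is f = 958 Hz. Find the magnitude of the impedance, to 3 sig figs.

ω = 2πf = 6019 rad/s
X_L = ωL = 16.9 Ω
Parallel: admittances add. Y = 1/R + 1/(jωL)
Y = (0.123 − j0.0593) S
|Y| = 0.137 S → |Z| = 1/|Y| = 7.30 Ω, ∠Z = −∠Y = 25.7°

7.30 Ω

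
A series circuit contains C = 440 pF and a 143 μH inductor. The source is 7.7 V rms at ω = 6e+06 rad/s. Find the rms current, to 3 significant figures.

X_L = ωL = 858 Ω
X_C = 1/(ωC) = 379 Ω
Net reactance X = X_L − X_C = 479 Ω
Z = j479 Ω
|Z| = √(0² + 479²) = 479 Ω
I = V/|Z| = 7.7/479 = 16.1 mA

16.1 mA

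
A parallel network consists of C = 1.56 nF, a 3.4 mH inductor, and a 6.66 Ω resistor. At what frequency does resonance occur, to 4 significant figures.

69.11 kHz

ω₀ = 1/√(LC) = 1/√(0.0034 × 1.56e-09) = 434200 rad/s
f₀ = ω₀/(2π) = 69.11 kHz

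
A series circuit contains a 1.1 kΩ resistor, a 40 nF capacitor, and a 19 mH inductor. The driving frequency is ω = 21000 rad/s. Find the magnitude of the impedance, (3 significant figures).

X_L = ωL = 399 Ω
X_C = 1/(ωC) = 1190 Ω
Net reactance X = X_L − X_C = -791 Ω
Z = 1100 − j791 Ω
|Z| = √(1100² + 791²) = 1360 Ω

1360 Ω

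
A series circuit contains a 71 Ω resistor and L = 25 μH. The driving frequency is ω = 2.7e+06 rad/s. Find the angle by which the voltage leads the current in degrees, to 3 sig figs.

43.6°

X_L = ωL = 67.5 Ω
Z = 71.0 + j67.5 Ω
|Z| = √(71.0² + 67.5²) = 98.0 Ω
∠Z = arctan(67.5/71.0) = 43.6°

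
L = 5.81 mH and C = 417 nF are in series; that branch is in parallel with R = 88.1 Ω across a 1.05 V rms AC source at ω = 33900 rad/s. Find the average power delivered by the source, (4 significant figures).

X_L = ωL = 197.0 Ω
X_C = 1/(ωC) = 70.74 Ω
Branch 1: Z₁ = R = 88.10 Ω
Branch 2 (series LC): Z₂ = j(X_L − X_C) = j126.2 Ω
Parallel: Z = Z₁Z₂/(Z₁+Z₂), |Z| = 72.24 Ω, ∠Z = 34.91°
I = V/|Z| = 14.53 mA
P = VI cos φ = 1.05 × 0.01453 × cos(34.91°) = 12.51 mW

12.51 mW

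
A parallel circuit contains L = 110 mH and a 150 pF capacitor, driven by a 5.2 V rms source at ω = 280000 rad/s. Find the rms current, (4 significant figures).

49.57 μA

X_L = ωL = 30800 Ω
X_C = 1/(ωC) = 23810 Ω
Parallel: admittances add. Y = 1/(jωL) + jωC
Y = (0 + j9.532e-06) S
|Y| = 9.532e-06 S → |Z| = 1/|Y| = 104900 Ω, ∠Z = −∠Y = -90.00°
I = V/|Z| = 5.2/104900 = 49.57 μA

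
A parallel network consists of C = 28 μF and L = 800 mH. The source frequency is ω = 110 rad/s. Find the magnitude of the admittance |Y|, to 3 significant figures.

X_L = ωL = 88.0 Ω
X_C = 1/(ωC) = 325 Ω
Parallel: admittances add. Y = 1/(jωL) + jωC
Y = (0 − j0.00828) S
|Y| = 0.00828 S → |Z| = 1/|Y| = 121 Ω, ∠Z = −∠Y = 90.0°

8.28 mS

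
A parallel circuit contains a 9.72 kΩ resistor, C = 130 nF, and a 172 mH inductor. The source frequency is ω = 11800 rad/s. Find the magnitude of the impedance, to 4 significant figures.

X_L = ωL = 2030 Ω
X_C = 1/(ωC) = 651.9 Ω
Parallel: admittances add. Y = 1/R + 1/(jωL) + jωC
Y = (0.0001029 + j0.001041) S
|Y| = 0.001046 S → |Z| = 1/|Y| = 955.7 Ω, ∠Z = −∠Y = -84.36°

955.7 Ω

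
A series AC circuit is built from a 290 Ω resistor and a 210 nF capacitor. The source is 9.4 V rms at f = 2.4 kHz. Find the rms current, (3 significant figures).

21.9 mA

ω = 2πf = 15080 rad/s
X_C = 1/(ωC) = 316 Ω
Z = 290 − j316 Ω
|Z| = √(290² + 316²) = 429 Ω
I = V/|Z| = 9.4/429 = 21.9 mA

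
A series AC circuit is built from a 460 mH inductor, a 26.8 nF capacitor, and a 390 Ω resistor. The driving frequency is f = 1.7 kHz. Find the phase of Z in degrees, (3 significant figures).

ω = 2πf = 10680 rad/s
X_L = ωL = 4910 Ω
X_C = 1/(ωC) = 3490 Ω
Net reactance X = X_L − X_C = 1420 Ω
Z = 390 + j1420 Ω
|Z| = √(390² + 1420²) = 1470 Ω
∠Z = arctan(1420/390) = 74.6°

74.6°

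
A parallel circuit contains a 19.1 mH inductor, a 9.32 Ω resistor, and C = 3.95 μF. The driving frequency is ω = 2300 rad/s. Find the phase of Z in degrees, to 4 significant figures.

X_L = ωL = 43.93 Ω
X_C = 1/(ωC) = 110.1 Ω
Parallel: admittances add. Y = 1/R + 1/(jωL) + jωC
Y = (0.1073 − j0.01368) S
|Y| = 0.1082 S → |Z| = 1/|Y| = 9.245 Ω, ∠Z = −∠Y = 7.265°

7.265°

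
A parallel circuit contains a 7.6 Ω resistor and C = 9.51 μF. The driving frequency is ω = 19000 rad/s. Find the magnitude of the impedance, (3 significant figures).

X_C = 1/(ωC) = 5.53 Ω
Parallel: admittances add. Y = 1/R + jωC
Y = (0.132 + j0.181) S
|Y| = 0.224 S → |Z| = 1/|Y| = 4.47 Ω, ∠Z = −∠Y = -53.9°

4.47 Ω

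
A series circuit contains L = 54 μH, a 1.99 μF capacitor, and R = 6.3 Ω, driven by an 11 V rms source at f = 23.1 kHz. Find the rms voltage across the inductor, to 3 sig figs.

ω = 2πf = 145100 rad/s
X_L = ωL = 7.84 Ω
X_C = 1/(ωC) = 3.46 Ω
Net reactance X = X_L − X_C = 4.38 Ω
Z = 6.30 + j4.38 Ω
|Z| = √(6.30² + 4.38²) = 7.67 Ω
I = V/|Z| = 1.43 A
V_L = I·|Z_L| = 1.43 × 7.84 = 11.2 V

11.2 V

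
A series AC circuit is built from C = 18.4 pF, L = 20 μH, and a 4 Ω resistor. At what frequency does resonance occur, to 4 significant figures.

ω₀ = 1/√(LC) = 1/√(2e-05 × 1.84e-11) = 5.213e+07 rad/s
f₀ = ω₀/(2π) = 8.297 MHz

8.297 MHz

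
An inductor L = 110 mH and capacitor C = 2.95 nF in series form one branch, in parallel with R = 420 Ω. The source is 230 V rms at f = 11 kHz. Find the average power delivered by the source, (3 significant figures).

ω = 2πf = 69120 rad/s
X_L = ωL = 7600 Ω
X_C = 1/(ωC) = 4900 Ω
Branch 1: Z₁ = R = 420 Ω
Branch 2 (series LC): Z₂ = j(X_L − X_C) = j2700 Ω
Parallel: Z = Z₁Z₂/(Z₁+Z₂), |Z| = 415 Ω, ∠Z = 8.85°
I = V/|Z| = 554 mA
P = VI cos φ = 230 × 0.554 × cos(8.85°) = 126 W

126 W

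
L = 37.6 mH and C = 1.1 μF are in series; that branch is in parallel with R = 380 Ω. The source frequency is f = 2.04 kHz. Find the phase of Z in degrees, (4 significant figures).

ω = 2πf = 12820 rad/s
X_L = ωL = 481.9 Ω
X_C = 1/(ωC) = 70.92 Ω
Branch 1: Z₁ = R = 380.0 Ω
Branch 2 (series LC): Z₂ = j(X_L − X_C) = j411.0 Ω
Parallel: Z = Z₁Z₂/(Z₁+Z₂), |Z| = 279.0 Ω, ∠Z = 42.75°

42.75°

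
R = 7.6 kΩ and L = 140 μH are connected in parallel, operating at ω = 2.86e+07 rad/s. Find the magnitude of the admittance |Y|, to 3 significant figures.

X_L = ωL = 4000 Ω
Parallel: admittances add. Y = 1/R + 1/(jωL)
Y = (0.000132 − j0.000250) S
|Y| = 0.000282 S → |Z| = 1/|Y| = 3540 Ω, ∠Z = −∠Y = 62.2°

282 μS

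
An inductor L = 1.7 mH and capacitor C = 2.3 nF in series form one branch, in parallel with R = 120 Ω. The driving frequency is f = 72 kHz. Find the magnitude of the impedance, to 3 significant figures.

102 Ω

ω = 2πf = 452400 rad/s
X_L = ωL = 769 Ω
X_C = 1/(ωC) = 961 Ω
Branch 1: Z₁ = R = 120 Ω
Branch 2 (series LC): Z₂ = j(X_L − X_C) = −j192 Ω
Parallel: Z = Z₁Z₂/(Z₁+Z₂), |Z| = 102 Ω, ∠Z = -32.0°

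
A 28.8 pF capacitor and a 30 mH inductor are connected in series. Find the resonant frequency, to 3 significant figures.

ω₀ = 1/√(LC) = 1/√(0.03 × 2.88e-11) = 1.076e+06 rad/s
f₀ = ω₀/(2π) = 171 kHz

171 kHz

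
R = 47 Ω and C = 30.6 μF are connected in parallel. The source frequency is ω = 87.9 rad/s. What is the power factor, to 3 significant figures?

X_C = 1/(ωC) = 372 Ω
Parallel: admittances add. Y = 1/R + jωC
Y = (0.0213 + j0.00269) S
|Y| = 0.0214 S → |Z| = 1/|Y| = 46.6 Ω, ∠Z = −∠Y = -7.20°
cos φ = cos(-7.20°) = 0.992

0.992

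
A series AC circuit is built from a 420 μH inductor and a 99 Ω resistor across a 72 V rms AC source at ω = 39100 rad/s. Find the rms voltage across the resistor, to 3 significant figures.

X_L = ωL = 16.4 Ω
Z = 99.0 + j16.4 Ω
|Z| = √(99.0² + 16.4²) = 100 Ω
I = V/|Z| = 717 mA
V_R = I·|Z_R| = 0.717 × 99.0 = 71.0 V

71.0 V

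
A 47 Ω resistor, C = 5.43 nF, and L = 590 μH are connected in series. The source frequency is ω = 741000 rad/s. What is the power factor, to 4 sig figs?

X_L = ωL = 437.2 Ω
X_C = 1/(ωC) = 248.5 Ω
Net reactance X = X_L − X_C = 188.7 Ω
Z = 47.00 + j188.7 Ω
|Z| = √(47.00² + 188.7²) = 194.4 Ω
∠Z = arctan(188.7/47.00) = 76.01°
cos φ = cos(76.01°) = 0.2417

0.2417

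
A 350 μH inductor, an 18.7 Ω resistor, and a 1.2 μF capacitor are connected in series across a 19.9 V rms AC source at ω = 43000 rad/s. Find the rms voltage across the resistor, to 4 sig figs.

X_L = ωL = 15.05 Ω
X_C = 1/(ωC) = 19.38 Ω
Net reactance X = X_L − X_C = -4.330 Ω
Z = 18.70 − j4.330 Ω
|Z| = √(18.70² + 4.330²) = 19.19 Ω
I = V/|Z| = 1.037 A
V_R = I·|Z_R| = 1.037 × 18.70 = 19.39 V

19.39 V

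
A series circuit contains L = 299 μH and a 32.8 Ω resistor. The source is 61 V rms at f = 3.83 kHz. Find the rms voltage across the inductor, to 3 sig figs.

ω = 2πf = 24060 rad/s
X_L = ωL = 7.20 Ω
Z = 32.8 + j7.20 Ω
|Z| = √(32.8² + 7.20²) = 33.6 Ω
I = V/|Z| = 1.82 A
V_L = I·|Z_L| = 1.82 × 7.20 = 13.1 V

13.1 V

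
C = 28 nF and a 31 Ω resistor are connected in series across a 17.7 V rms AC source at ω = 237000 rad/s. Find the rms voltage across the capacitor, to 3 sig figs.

17.3 V

X_C = 1/(ωC) = 151 Ω
Z = 31.0 − j151 Ω
|Z| = √(31.0² + 151²) = 154 Ω
I = V/|Z| = 115 mA
V_C = I·|Z_C| = 0.115 × 151 = 17.3 V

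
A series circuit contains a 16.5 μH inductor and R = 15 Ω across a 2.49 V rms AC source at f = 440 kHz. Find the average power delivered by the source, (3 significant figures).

40.3 mW

ω = 2πf = 2.765e+06 rad/s
X_L = ωL = 45.6 Ω
Z = 15.0 + j45.6 Ω
|Z| = √(15.0² + 45.6²) = 48.0 Ω
∠Z = arctan(45.6/15.0) = 71.8°
I = V/|Z| = 51.9 mA
P = VI cos φ = 2.49 × 0.0519 × cos(71.8°) = 40.3 mW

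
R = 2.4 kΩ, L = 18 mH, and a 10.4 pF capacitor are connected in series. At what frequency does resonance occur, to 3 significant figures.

ω₀ = 1/√(LC) = 1/√(0.018 × 1.04e-11) = 2.311e+06 rad/s
f₀ = ω₀/(2π) = 368 kHz

368 kHz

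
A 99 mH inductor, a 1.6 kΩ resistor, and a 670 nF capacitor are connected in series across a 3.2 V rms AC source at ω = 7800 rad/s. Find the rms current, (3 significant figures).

X_L = ωL = 772 Ω
X_C = 1/(ωC) = 191 Ω
Net reactance X = X_L − X_C = 581 Ω
Z = 1600 + j581 Ω
|Z| = √(1600² + 581²) = 1700 Ω
I = V/|Z| = 3.2/1700 = 1.88 mA

1.88 mA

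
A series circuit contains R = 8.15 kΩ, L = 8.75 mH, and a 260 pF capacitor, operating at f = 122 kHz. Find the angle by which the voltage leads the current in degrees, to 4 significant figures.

ω = 2πf = 766500 rad/s
X_L = ωL = 6707 Ω
X_C = 1/(ωC) = 5017 Ω
Net reactance X = X_L − X_C = 1690 Ω
Z = 8150 + j1690 Ω
|Z| = √(8150² + 1690²) = 8323 Ω
∠Z = arctan(1690/8150) = 11.71°

11.71°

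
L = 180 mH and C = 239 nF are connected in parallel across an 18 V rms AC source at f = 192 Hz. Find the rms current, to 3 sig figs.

77.7 mA

ω = 2πf = 1206 rad/s
X_L = ωL = 217 Ω
X_C = 1/(ωC) = 3470 Ω
Parallel: admittances add. Y = 1/(jωL) + jωC
Y = (0 − j0.00432) S
|Y| = 0.00432 S → |Z| = 1/|Y| = 232 Ω, ∠Z = −∠Y = 90.0°
I = V/|Z| = 18/232 = 77.7 mA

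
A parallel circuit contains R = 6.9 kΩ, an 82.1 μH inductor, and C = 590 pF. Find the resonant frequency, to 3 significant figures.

723 kHz

ω₀ = 1/√(LC) = 1/√(8.21e-05 × 5.9e-10) = 4.544e+06 rad/s
f₀ = ω₀/(2π) = 723 kHz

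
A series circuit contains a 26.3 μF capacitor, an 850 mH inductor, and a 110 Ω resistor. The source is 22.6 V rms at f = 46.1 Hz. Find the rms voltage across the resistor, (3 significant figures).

ω = 2πf = 289.7 rad/s
X_L = ωL = 246 Ω
X_C = 1/(ωC) = 131 Ω
Net reactance X = X_L − X_C = 115 Ω
Z = 110 + j115 Ω
|Z| = √(110² + 115²) = 159 Ω
I = V/|Z| = 142 mA
V_R = I·|Z_R| = 0.142 × 110 = 15.6 V

15.6 V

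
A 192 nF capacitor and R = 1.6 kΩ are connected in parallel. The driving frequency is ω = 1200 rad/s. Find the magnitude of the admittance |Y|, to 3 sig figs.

X_C = 1/(ωC) = 4340 Ω
Parallel: admittances add. Y = 1/R + jωC
Y = (0.000625 + j0.000230) S
|Y| = 0.000666 S → |Z| = 1/|Y| = 1500 Ω, ∠Z = −∠Y = -20.2°

666 μS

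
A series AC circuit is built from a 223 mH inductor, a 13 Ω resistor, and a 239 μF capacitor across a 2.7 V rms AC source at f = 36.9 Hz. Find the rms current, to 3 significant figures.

74.8 mA

ω = 2πf = 231.8 rad/s
X_L = ωL = 51.7 Ω
X_C = 1/(ωC) = 18.0 Ω
Net reactance X = X_L − X_C = 33.7 Ω
Z = 13.0 + j33.7 Ω
|Z| = √(13.0² + 33.7²) = 36.1 Ω
I = V/|Z| = 2.7/36.1 = 74.8 mA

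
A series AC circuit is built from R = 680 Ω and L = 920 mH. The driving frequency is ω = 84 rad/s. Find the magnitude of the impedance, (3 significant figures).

X_L = ωL = 77.3 Ω
Z = 680 + j77.3 Ω
|Z| = √(680² + 77.3²) = 684 Ω

684 Ω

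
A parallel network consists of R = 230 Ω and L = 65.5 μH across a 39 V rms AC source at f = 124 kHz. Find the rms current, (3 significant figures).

ω = 2πf = 779100 rad/s
X_L = ωL = 51.0 Ω
Parallel: admittances add. Y = 1/R + 1/(jωL)
Y = (0.00435 − j0.0196) S
|Y| = 0.0201 S → |Z| = 1/|Y| = 49.8 Ω, ∠Z = −∠Y = 77.5°
I = V/|Z| = 39/49.8 = 783 mA

783 mA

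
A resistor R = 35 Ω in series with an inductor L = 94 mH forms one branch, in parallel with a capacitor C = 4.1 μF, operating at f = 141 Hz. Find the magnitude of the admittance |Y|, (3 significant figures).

7.85 mS

ω = 2πf = 885.9 rad/s
X_L = ωL = 83.3 Ω
X_C = 1/(ωC) = 275 Ω
Branch 1 (R+jX_L): Z₁ = 35.0 + j83.3 Ω, |Z₁| = 90.3 Ω
Branch 2 (−jX_C): Z₂ = −j275 Ω
Parallel: Z = Z₁Z₂/(Z₁+Z₂), |Z| = 127 Ω, ∠Z = 56.9°
|Y| = 1/|Z| = 7.85 mS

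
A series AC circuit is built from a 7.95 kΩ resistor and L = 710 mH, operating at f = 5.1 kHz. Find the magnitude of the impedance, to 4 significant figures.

ω = 2πf = 32040 rad/s
X_L = ωL = 22750 Ω
Z = 7950 + j22750 Ω
|Z| = √(7950² + 22750²) = 24100 Ω

24100 Ω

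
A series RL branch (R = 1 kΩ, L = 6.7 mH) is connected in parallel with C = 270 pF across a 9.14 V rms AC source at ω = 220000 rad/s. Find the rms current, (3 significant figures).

X_L = ωL = 1470 Ω
X_C = 1/(ωC) = 16800 Ω
Branch 1 (R+jX_L): Z₁ = 1000 + j1470 Ω, |Z₁| = 1780 Ω
Branch 2 (−jX_C): Z₂ = −j16800 Ω
Parallel: Z = Z₁Z₂/(Z₁+Z₂), |Z| = 1950 Ω, ∠Z = 52.1°
I = V/|Z| = 9.14/1950 = 4.69 mA

4.69 mA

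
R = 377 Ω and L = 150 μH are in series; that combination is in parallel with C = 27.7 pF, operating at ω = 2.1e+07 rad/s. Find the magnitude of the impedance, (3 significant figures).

X_L = ωL = 3150 Ω
X_C = 1/(ωC) = 1720 Ω
Branch 1 (R+jX_L): Z₁ = 377 + j3150 Ω, |Z₁| = 3170 Ω
Branch 2 (−jX_C): Z₂ = −j1720 Ω
Parallel: Z = Z₁Z₂/(Z₁+Z₂), |Z| = 3690 Ω, ∠Z = -82.1°

3690 Ω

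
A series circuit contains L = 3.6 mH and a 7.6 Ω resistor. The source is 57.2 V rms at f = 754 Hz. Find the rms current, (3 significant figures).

3.06 A

ω = 2πf = 4738 rad/s
X_L = ωL = 17.1 Ω
Z = 7.60 + j17.1 Ω
|Z| = √(7.60² + 17.1²) = 18.7 Ω
I = V/|Z| = 57.2/18.7 = 3.06 A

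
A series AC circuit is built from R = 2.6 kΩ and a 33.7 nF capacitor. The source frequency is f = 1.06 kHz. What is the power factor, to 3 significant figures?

ω = 2πf = 6660 rad/s
X_C = 1/(ωC) = 4460 Ω
Z = 2600 − j4460 Ω
|Z| = √(2600² + 4460²) = 5160 Ω
∠Z = arctan(-4460/2600) = -59.7°
cos φ = cos(-59.7°) = 0.504

0.504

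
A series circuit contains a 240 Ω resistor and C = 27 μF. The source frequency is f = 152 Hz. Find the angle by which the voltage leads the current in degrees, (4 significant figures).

-9.179°

ω = 2πf = 955.0 rad/s
X_C = 1/(ωC) = 38.78 Ω
Z = 240.0 − j38.78 Ω
|Z| = √(240.0² + 38.78²) = 243.1 Ω
∠Z = arctan(-38.78/240.0) = -9.179°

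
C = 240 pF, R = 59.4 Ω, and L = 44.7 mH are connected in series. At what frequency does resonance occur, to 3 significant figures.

ω₀ = 1/√(LC) = 1/√(0.0447 × 2.4e-10) = 305300 rad/s
f₀ = ω₀/(2π) = 48.6 kHz

48.6 kHz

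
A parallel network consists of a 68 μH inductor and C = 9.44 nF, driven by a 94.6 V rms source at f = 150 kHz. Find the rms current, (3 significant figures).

634 mA

ω = 2πf = 942500 rad/s
X_L = ωL = 64.1 Ω
X_C = 1/(ωC) = 112 Ω
Parallel: admittances add. Y = 1/(jωL) + jωC
Y = (0 − j0.00671) S
|Y| = 0.00671 S → |Z| = 1/|Y| = 149 Ω, ∠Z = −∠Y = 90.0°
I = V/|Z| = 94.6/149 = 634 mA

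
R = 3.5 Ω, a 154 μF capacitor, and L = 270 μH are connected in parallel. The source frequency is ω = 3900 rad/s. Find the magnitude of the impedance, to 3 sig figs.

X_L = ωL = 1.05 Ω
X_C = 1/(ωC) = 1.67 Ω
Parallel: admittances add. Y = 1/R + 1/(jωL) + jωC
Y = (0.286 − j0.349) S
|Y| = 0.451 S → |Z| = 1/|Y| = 2.22 Ω, ∠Z = −∠Y = 50.7°

2.22 Ω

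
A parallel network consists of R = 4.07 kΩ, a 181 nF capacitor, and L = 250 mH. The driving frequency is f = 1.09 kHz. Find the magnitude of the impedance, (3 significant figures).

1430 Ω

ω = 2πf = 6849 rad/s
X_L = ωL = 1710 Ω
X_C = 1/(ωC) = 807 Ω
Parallel: admittances add. Y = 1/R + 1/(jωL) + jωC
Y = (0.000246 + j0.000656) S
|Y| = 0.000700 S → |Z| = 1/|Y| = 1430 Ω, ∠Z = −∠Y = -69.5°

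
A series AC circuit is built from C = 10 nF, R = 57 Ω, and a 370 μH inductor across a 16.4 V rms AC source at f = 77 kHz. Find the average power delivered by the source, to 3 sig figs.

ω = 2πf = 483800 rad/s
X_L = ωL = 179 Ω
X_C = 1/(ωC) = 207 Ω
Net reactance X = X_L − X_C = -27.7 Ω
Z = 57.0 − j27.7 Ω
|Z| = √(57.0² + 27.7²) = 63.4 Ω
∠Z = arctan(-27.7/57.0) = -25.9°
I = V/|Z| = 259 mA
P = VI cos φ = 16.4 × 0.259 × cos(-25.9°) = 3.82 W

3.82 W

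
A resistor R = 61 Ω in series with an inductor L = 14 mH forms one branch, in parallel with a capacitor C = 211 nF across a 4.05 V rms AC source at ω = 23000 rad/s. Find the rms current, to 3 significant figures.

7.86 mA

X_L = ωL = 322 Ω
X_C = 1/(ωC) = 206 Ω
Branch 1 (R+jX_L): Z₁ = 61.0 + j322 Ω, |Z₁| = 328 Ω
Branch 2 (−jX_C): Z₂ = −j206 Ω
Parallel: Z = Z₁Z₂/(Z₁+Z₂), |Z| = 515 Ω, ∠Z = -73.0°
I = V/|Z| = 4.05/515 = 7.86 mA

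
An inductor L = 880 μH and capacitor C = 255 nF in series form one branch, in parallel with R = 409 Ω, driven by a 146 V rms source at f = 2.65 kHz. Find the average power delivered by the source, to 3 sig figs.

52.1 W

ω = 2πf = 16650 rad/s
X_L = ωL = 14.7 Ω
X_C = 1/(ωC) = 236 Ω
Branch 1: Z₁ = R = 409 Ω
Branch 2 (series LC): Z₂ = j(X_L − X_C) = −j221 Ω
Parallel: Z = Z₁Z₂/(Z₁+Z₂), |Z| = 194 Ω, ∠Z = -61.6°
I = V/|Z| = 751 mA
P = VI cos φ = 146 × 0.751 × cos(-61.6°) = 52.1 W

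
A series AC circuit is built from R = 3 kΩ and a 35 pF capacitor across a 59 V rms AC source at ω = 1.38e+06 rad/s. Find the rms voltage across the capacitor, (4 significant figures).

X_C = 1/(ωC) = 20700 Ω
Z = 3000 − j20700 Ω
|Z| = √(3000² + 20700²) = 20920 Ω
I = V/|Z| = 2.820 mA
V_C = I·|Z_C| = 0.002820 × 20700 = 58.39 V

58.39 V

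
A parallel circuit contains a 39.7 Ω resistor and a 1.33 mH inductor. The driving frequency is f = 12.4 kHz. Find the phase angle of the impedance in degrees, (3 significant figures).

ω = 2πf = 77910 rad/s
X_L = ωL = 104 Ω
Parallel: admittances add. Y = 1/R + 1/(jωL)
Y = (0.0252 − j0.00965) S
|Y| = 0.0270 S → |Z| = 1/|Y| = 37.1 Ω, ∠Z = −∠Y = 21.0°

21.0°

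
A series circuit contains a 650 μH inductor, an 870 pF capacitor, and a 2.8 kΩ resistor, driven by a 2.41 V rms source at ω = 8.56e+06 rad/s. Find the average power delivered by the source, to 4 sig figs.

435.7 μW

X_L = ωL = 5564 Ω
X_C = 1/(ωC) = 134.3 Ω
Net reactance X = X_L − X_C = 5430 Ω
Z = 2800 + j5430 Ω
|Z| = √(2800² + 5430²) = 6109 Ω
∠Z = arctan(5430/2800) = 62.72°
I = V/|Z| = 394.5 μA
P = VI cos φ = 2.41 × 0.0003945 × cos(62.72°) = 435.7 μW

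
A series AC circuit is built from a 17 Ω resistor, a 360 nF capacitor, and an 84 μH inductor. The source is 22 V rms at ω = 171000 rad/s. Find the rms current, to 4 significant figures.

X_L = ωL = 14.36 Ω
X_C = 1/(ωC) = 16.24 Ω
Net reactance X = X_L − X_C = -1.880 Ω
Z = 17.00 − j1.880 Ω
|Z| = √(17.00² + 1.880²) = 17.10 Ω
I = V/|Z| = 22/17.10 = 1.286 A

1.286 A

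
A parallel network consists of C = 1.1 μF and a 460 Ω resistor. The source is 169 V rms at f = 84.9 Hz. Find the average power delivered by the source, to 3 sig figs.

ω = 2πf = 533.4 rad/s
X_C = 1/(ωC) = 1700 Ω
Parallel: admittances add. Y = 1/R + jωC
Y = (0.00217 + j0.000587) S
|Y| = 0.00225 S → |Z| = 1/|Y| = 444 Ω, ∠Z = −∠Y = -15.1°
I = V/|Z| = 381 mA
P = VI cos φ = 169 × 0.381 × cos(-15.1°) = 62.1 W

62.1 W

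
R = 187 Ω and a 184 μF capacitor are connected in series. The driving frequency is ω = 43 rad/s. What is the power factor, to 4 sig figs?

0.8285

X_C = 1/(ωC) = 126.4 Ω
Z = 187.0 − j126.4 Ω
|Z| = √(187.0² + 126.4²) = 225.7 Ω
∠Z = arctan(-126.4/187.0) = -34.05°
cos φ = cos(-34.05°) = 0.8285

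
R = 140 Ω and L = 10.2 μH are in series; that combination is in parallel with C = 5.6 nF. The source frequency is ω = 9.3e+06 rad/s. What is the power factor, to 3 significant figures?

X_L = ωL = 94.9 Ω
X_C = 1/(ωC) = 19.2 Ω
Branch 1 (R+jX_L): Z₁ = 140 + j94.9 Ω, |Z₁| = 169 Ω
Branch 2 (−jX_C): Z₂ = −j19.2 Ω
Parallel: Z = Z₁Z₂/(Z₁+Z₂), |Z| = 20.4 Ω, ∠Z = -84.3°
cos φ = cos(-84.3°) = 0.0999

0.0999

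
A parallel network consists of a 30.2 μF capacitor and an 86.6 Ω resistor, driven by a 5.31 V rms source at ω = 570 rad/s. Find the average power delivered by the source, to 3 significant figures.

X_C = 1/(ωC) = 58.1 Ω
Parallel: admittances add. Y = 1/R + jωC
Y = (0.0115 + j0.0172) S
|Y| = 0.0207 S → |Z| = 1/|Y| = 48.2 Ω, ∠Z = −∠Y = -56.1°
I = V/|Z| = 110 mA
P = VI cos φ = 5.31 × 0.110 × cos(-56.1°) = 326 mW

326 mW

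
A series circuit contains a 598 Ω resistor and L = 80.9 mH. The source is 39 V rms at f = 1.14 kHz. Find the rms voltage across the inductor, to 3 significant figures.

ω = 2πf = 7163 rad/s
X_L = ωL = 579 Ω
Z = 598 + j579 Ω
|Z| = √(598² + 579²) = 833 Ω
I = V/|Z| = 46.8 mA
V_L = I·|Z_L| = 0.0468 × 579 = 27.1 V

27.1 V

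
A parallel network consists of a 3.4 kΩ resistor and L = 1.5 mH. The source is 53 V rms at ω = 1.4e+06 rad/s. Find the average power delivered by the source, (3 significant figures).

X_L = ωL = 2100 Ω
Parallel: admittances add. Y = 1/R + 1/(jωL)
Y = (0.000294 − j0.000476) S
|Y| = 0.000560 S → |Z| = 1/|Y| = 1790 Ω, ∠Z = −∠Y = 58.3°
I = V/|Z| = 29.7 mA
P = VI cos φ = 53 × 0.0297 × cos(58.3°) = 826 mW

826 mW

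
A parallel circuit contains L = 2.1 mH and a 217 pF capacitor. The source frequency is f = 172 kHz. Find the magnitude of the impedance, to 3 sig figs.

4850 Ω

ω = 2πf = 1.081e+06 rad/s
X_L = ωL = 2270 Ω
X_C = 1/(ωC) = 4260 Ω
Parallel: admittances add. Y = 1/(jωL) + jωC
Y = (0 − j0.000206) S
|Y| = 0.000206 S → |Z| = 1/|Y| = 4850 Ω, ∠Z = −∠Y = 90.0°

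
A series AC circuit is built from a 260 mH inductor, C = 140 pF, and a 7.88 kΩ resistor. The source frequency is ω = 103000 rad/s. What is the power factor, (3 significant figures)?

0.182

X_L = ωL = 26800 Ω
X_C = 1/(ωC) = 69300 Ω
Net reactance X = X_L − X_C = -42600 Ω
Z = 7880 − j42600 Ω
|Z| = √(7880² + 42600²) = 43300 Ω
∠Z = arctan(-42600/7880) = -79.5°
cos φ = cos(-79.5°) = 0.182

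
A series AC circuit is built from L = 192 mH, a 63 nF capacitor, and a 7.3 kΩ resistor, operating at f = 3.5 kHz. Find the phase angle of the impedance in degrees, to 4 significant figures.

25.62°

ω = 2πf = 21990 rad/s
X_L = ωL = 4222 Ω
X_C = 1/(ωC) = 721.8 Ω
Net reactance X = X_L − X_C = 3501 Ω
Z = 7300 + j3501 Ω
|Z| = √(7300² + 3501²) = 8096 Ω
∠Z = arctan(3501/7300) = 25.62°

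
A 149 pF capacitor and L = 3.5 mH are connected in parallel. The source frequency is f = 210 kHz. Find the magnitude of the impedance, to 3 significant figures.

ω = 2πf = 1.319e+06 rad/s
X_L = ωL = 4620 Ω
X_C = 1/(ωC) = 5090 Ω
Parallel: admittances add. Y = 1/(jωL) + jωC
Y = (0 − j1.99e-05) S
|Y| = 1.99e-05 S → |Z| = 1/|Y| = 50200 Ω, ∠Z = −∠Y = 90.0°

50200 Ω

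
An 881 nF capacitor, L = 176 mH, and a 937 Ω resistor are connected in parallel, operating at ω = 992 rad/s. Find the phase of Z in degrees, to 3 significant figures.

77.6°

X_L = ωL = 175 Ω
X_C = 1/(ωC) = 1140 Ω
Parallel: admittances add. Y = 1/R + 1/(jωL) + jωC
Y = (0.00107 − j0.00485) S
|Y| = 0.00497 S → |Z| = 1/|Y| = 201 Ω, ∠Z = −∠Y = 77.6°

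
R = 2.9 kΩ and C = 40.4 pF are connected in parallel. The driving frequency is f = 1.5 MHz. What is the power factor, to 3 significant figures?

0.671

ω = 2πf = 9.425e+06 rad/s
X_C = 1/(ωC) = 2630 Ω
Parallel: admittances add. Y = 1/R + jωC
Y = (0.000345 + j0.000381) S
|Y| = 0.000514 S → |Z| = 1/|Y| = 1950 Ω, ∠Z = −∠Y = -47.8°
cos φ = cos(-47.8°) = 0.671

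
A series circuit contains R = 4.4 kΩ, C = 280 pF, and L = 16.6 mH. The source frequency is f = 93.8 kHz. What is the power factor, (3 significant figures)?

ω = 2πf = 589400 rad/s
X_L = ωL = 9780 Ω
X_C = 1/(ωC) = 6060 Ω
Net reactance X = X_L − X_C = 3720 Ω
Z = 4400 + j3720 Ω
|Z| = √(4400² + 3720²) = 5760 Ω
∠Z = arctan(3720/4400) = 40.2°
cos φ = cos(40.2°) = 0.763

0.763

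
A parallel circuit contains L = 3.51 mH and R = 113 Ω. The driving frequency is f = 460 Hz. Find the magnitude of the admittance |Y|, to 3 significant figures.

99.0 mS

ω = 2πf = 2890 rad/s
X_L = ωL = 10.1 Ω
Parallel: admittances add. Y = 1/R + 1/(jωL)
Y = (0.00885 − j0.0986) S
|Y| = 0.0990 S → |Z| = 1/|Y| = 10.1 Ω, ∠Z = −∠Y = 84.9°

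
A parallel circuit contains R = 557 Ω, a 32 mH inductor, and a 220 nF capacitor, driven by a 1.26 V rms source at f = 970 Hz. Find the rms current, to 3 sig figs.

5.28 mA

ω = 2πf = 6095 rad/s
X_L = ωL = 195 Ω
X_C = 1/(ωC) = 746 Ω
Parallel: admittances add. Y = 1/R + 1/(jωL) + jωC
Y = (0.00180 − j0.00379) S
|Y| = 0.00419 S → |Z| = 1/|Y| = 239 Ω, ∠Z = −∠Y = 64.6°
I = V/|Z| = 1.26/239 = 5.28 mA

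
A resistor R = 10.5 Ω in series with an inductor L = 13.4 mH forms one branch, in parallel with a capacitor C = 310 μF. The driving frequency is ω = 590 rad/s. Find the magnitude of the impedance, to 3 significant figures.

6.67 Ω

X_L = ωL = 7.91 Ω
X_C = 1/(ωC) = 5.47 Ω
Branch 1 (R+jX_L): Z₁ = 10.5 + j7.91 Ω, |Z₁| = 13.1 Ω
Branch 2 (−jX_C): Z₂ = −j5.47 Ω
Parallel: Z = Z₁Z₂/(Z₁+Z₂), |Z| = 6.67 Ω, ∠Z = -66.1°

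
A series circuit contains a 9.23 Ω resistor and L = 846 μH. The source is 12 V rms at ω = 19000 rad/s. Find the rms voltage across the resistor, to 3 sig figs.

X_L = ωL = 16.1 Ω
Z = 9.23 + j16.1 Ω
|Z| = √(9.23² + 16.1²) = 18.5 Ω
I = V/|Z| = 647 mA
V_R = I·|Z_R| = 0.647 × 9.23 = 5.98 V

5.98 V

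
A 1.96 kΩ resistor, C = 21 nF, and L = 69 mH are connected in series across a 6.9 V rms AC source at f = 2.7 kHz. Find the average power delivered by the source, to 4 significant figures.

14.31 mW

ω = 2πf = 16960 rad/s
X_L = ωL = 1171 Ω
X_C = 1/(ωC) = 2807 Ω
Net reactance X = X_L − X_C = -1636 Ω
Z = 1960 − j1636 Ω
|Z| = √(1960² + 1636²) = 2553 Ω
∠Z = arctan(-1636/1960) = -39.86°
I = V/|Z| = 2.702 mA
P = VI cos φ = 6.9 × 0.002702 × cos(-39.86°) = 14.31 mW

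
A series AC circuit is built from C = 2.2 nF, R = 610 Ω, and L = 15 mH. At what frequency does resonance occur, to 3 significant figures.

27.7 kHz

ω₀ = 1/√(LC) = 1/√(0.015 × 2.2e-09) = 174100 rad/s
f₀ = ω₀/(2π) = 27.7 kHz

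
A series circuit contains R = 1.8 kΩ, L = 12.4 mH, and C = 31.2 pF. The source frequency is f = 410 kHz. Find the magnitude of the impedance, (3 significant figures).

19600 Ω

ω = 2πf = 2.576e+06 rad/s
X_L = ωL = 31900 Ω
X_C = 1/(ωC) = 12400 Ω
Net reactance X = X_L − X_C = 19500 Ω
Z = 1800 + j19500 Ω
|Z| = √(1800² + 19500²) = 19600 Ω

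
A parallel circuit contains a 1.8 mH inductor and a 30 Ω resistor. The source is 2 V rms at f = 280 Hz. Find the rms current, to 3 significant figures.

ω = 2πf = 1759 rad/s
X_L = ωL = 3.17 Ω
Parallel: admittances add. Y = 1/R + 1/(jωL)
Y = (0.0333 − j0.316) S
|Y| = 0.318 S → |Z| = 1/|Y| = 3.15 Ω, ∠Z = −∠Y = 84.0°
I = V/|Z| = 2/3.15 = 635 mA

635 mA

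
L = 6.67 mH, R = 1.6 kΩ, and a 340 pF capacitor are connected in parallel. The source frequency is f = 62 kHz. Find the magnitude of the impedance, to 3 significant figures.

ω = 2πf = 389600 rad/s
X_L = ωL = 2600 Ω
X_C = 1/(ωC) = 7550 Ω
Parallel: admittances add. Y = 1/R + 1/(jωL) + jωC
Y = (0.000625 − j0.000252) S
|Y| = 0.000674 S → |Z| = 1/|Y| = 1480 Ω, ∠Z = −∠Y = 22.0°

1480 Ω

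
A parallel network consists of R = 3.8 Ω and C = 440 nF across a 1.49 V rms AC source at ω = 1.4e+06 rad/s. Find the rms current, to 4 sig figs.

998.1 mA

X_C = 1/(ωC) = 1.623 Ω
Parallel: admittances add. Y = 1/R + jωC
Y = (0.2632 + j0.6160) S
|Y| = 0.6699 S → |Z| = 1/|Y| = 1.493 Ω, ∠Z = −∠Y = -66.87°
I = V/|Z| = 1.49/1.493 = 998.1 mA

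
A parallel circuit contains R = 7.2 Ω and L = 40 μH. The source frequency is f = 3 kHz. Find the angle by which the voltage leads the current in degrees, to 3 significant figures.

ω = 2πf = 18850 rad/s
X_L = ωL = 0.754 Ω
Parallel: admittances add. Y = 1/R + 1/(jωL)
Y = (0.139 − j1.33) S
|Y| = 1.33 S → |Z| = 1/|Y| = 0.750 Ω, ∠Z = −∠Y = 84.0°

84.0°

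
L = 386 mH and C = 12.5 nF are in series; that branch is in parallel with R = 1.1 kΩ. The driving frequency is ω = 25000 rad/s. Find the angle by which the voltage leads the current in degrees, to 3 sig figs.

X_L = ωL = 9650 Ω
X_C = 1/(ωC) = 3200 Ω
Branch 1: Z₁ = R = 1100 Ω
Branch 2 (series LC): Z₂ = j(X_L − X_C) = j6450 Ω
Parallel: Z = Z₁Z₂/(Z₁+Z₂), |Z| = 1080 Ω, ∠Z = 9.68°

9.68°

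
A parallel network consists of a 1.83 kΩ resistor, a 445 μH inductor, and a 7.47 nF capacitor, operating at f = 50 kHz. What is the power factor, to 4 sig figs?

0.1130

ω = 2πf = 314200 rad/s
X_L = ωL = 139.8 Ω
X_C = 1/(ωC) = 426.1 Ω
Parallel: admittances add. Y = 1/R + 1/(jωL) + jωC
Y = (0.0005464 − j0.004806) S
|Y| = 0.004837 S → |Z| = 1/|Y| = 206.7 Ω, ∠Z = −∠Y = 83.51°
cos φ = cos(83.51°) = 0.1130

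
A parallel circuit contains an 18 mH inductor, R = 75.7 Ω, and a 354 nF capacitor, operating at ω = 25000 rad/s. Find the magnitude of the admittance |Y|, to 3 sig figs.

X_L = ωL = 450 Ω
X_C = 1/(ωC) = 113 Ω
Parallel: admittances add. Y = 1/R + 1/(jωL) + jωC
Y = (0.0132 + j0.00663) S
|Y| = 0.0148 S → |Z| = 1/|Y| = 67.7 Ω, ∠Z = −∠Y = -26.6°

14.8 mS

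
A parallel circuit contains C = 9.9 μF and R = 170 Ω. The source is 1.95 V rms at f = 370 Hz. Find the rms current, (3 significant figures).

46.3 mA

ω = 2πf = 2325 rad/s
X_C = 1/(ωC) = 43.4 Ω
Parallel: admittances add. Y = 1/R + jωC
Y = (0.00588 + j0.0230) S
|Y| = 0.0238 S → |Z| = 1/|Y| = 42.1 Ω, ∠Z = −∠Y = -75.7°
I = V/|Z| = 1.95/42.1 = 46.3 mA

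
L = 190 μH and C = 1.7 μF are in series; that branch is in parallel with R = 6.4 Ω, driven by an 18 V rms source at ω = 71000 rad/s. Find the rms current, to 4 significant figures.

4.458 A

X_L = ωL = 13.49 Ω
X_C = 1/(ωC) = 8.285 Ω
Branch 1: Z₁ = R = 6.400 Ω
Branch 2 (series LC): Z₂ = j(X_L − X_C) = j5.205 Ω
Parallel: Z = Z₁Z₂/(Z₁+Z₂), |Z| = 4.038 Ω, ∠Z = 50.88°
I = V/|Z| = 18/4.038 = 4.458 A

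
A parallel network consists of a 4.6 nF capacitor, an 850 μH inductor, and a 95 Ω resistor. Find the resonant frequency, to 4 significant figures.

80.49 kHz

ω₀ = 1/√(LC) = 1/√(0.00085 × 4.6e-09) = 505700 rad/s
f₀ = ω₀/(2π) = 80.49 kHz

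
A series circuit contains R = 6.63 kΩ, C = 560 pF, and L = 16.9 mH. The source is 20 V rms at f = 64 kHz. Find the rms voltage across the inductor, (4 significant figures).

ω = 2πf = 402100 rad/s
X_L = ωL = 6796 Ω
X_C = 1/(ωC) = 4441 Ω
Net reactance X = X_L − X_C = 2355 Ω
Z = 6630 + j2355 Ω
|Z| = √(6630² + 2355²) = 7036 Ω
I = V/|Z| = 2.843 mA
V_L = I·|Z_L| = 0.002843 × 6796 = 19.32 V

19.32 V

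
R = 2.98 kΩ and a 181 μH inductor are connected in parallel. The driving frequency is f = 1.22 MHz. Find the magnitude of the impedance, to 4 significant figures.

ω = 2πf = 7.665e+06 rad/s
X_L = ωL = 1387 Ω
Parallel: admittances add. Y = 1/R + 1/(jωL)
Y = (0.0003356 − j0.0007207) S
|Y| = 0.0007950 S → |Z| = 1/|Y| = 1258 Ω, ∠Z = −∠Y = 65.03°

1258 Ω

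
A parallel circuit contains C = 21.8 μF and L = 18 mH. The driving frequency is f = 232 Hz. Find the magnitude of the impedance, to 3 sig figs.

158 Ω

ω = 2πf = 1458 rad/s
X_L = ωL = 26.2 Ω
X_C = 1/(ωC) = 31.5 Ω
Parallel: admittances add. Y = 1/(jωL) + jωC
Y = (0 − j0.00633) S
|Y| = 0.00633 S → |Z| = 1/|Y| = 158 Ω, ∠Z = −∠Y = 90.0°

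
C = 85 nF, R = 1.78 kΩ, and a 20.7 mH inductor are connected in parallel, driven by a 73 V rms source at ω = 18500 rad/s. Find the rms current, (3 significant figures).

86.2 mA

X_L = ωL = 383 Ω
X_C = 1/(ωC) = 636 Ω
Parallel: admittances add. Y = 1/R + 1/(jωL) + jωC
Y = (0.000562 − j0.00104) S
|Y| = 0.00118 S → |Z| = 1/|Y| = 847 Ω, ∠Z = −∠Y = 61.6°
I = V/|Z| = 73/847 = 86.2 mA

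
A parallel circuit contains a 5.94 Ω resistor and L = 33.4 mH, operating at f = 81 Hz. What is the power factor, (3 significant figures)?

ω = 2πf = 508.9 rad/s
X_L = ωL = 17.0 Ω
Parallel: admittances add. Y = 1/R + 1/(jωL)
Y = (0.168 − j0.0588) S
|Y| = 0.178 S → |Z| = 1/|Y| = 5.61 Ω, ∠Z = −∠Y = 19.3°
cos φ = cos(19.3°) = 0.944

0.944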